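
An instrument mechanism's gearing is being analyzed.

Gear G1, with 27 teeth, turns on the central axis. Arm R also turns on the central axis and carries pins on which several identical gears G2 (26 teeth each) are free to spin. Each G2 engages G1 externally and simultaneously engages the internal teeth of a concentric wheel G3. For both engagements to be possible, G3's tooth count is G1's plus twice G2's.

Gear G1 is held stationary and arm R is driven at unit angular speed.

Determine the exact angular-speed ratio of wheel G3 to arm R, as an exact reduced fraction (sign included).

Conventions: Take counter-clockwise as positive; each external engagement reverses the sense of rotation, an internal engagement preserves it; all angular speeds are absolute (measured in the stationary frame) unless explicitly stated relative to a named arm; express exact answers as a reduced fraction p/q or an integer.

recognized (axles ride arm R): planetary set, 27/26/79 teeth
ring teeth: 27 + 2·26 = 79
27(ω_sun−ω_arm) = −79(ω_ring−ω_arm),  ω_sun = 0, ω_arm = 1
ω_ring = 1 − (27/79)(0−1) = 106/79
ω_out/ω_in = 106/79

106/79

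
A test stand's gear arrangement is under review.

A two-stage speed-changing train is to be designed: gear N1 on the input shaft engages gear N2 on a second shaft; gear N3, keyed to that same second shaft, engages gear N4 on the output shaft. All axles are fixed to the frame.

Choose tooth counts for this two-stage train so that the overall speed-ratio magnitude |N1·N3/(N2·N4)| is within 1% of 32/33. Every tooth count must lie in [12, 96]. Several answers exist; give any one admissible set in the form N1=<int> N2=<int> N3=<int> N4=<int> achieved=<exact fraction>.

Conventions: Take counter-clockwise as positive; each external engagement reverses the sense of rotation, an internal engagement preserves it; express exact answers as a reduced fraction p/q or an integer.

design class (target 32/33): fixed-axis compound train
target = 32/33 in lowest terms: an exact hit needs N1·N3 = k·32 and N2·N4 = k·33 for one integer k, every count in [12, 96]; additionally prefer no 1:1 stage (N1 ≠ N2, N3 ≠ N4)
k = 1…7: no 1:1-free in-range split of k·32 and k·33 into factor pairs; take k = 8
k = 8: N1·N3 = 256 = 16·16, N2·N4 = 264 = 12·22
achieved = 16·16/(12·22) = 32/33; |achieved − target| = 0 ≤ 8/825 ✓

N1=16 N2=12 N3=16 N4=22 achieved=32/33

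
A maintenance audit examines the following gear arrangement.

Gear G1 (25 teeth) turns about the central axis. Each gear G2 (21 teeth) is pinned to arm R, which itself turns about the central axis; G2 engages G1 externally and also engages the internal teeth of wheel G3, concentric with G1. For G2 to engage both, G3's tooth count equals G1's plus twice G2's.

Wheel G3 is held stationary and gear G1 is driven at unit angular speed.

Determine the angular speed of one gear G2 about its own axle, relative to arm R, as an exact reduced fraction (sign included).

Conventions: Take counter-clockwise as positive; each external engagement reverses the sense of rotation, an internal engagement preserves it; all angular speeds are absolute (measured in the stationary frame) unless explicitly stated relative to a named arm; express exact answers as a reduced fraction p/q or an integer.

-1675/1932

recognized (axles ride arm R): planetary set, 25/21/67 teeth
ring teeth: 25 + 2·21 = 67
25(ω_sun−ω_arm) = −67(ω_ring−ω_arm),  ω_ring = 0, ω_sun = 1
25(1−ω_arm) = −67(0−ω_arm)  ⇒  92·ω_arm = 25  ⇒  ω_arm = 25/92
sun–planet mesh: 25·(1−25/92) = −21·(ω_p−ω_arm)  ⇒  ω_p−ω_arm = -1675/1932
exact speed ratio = -1675/1932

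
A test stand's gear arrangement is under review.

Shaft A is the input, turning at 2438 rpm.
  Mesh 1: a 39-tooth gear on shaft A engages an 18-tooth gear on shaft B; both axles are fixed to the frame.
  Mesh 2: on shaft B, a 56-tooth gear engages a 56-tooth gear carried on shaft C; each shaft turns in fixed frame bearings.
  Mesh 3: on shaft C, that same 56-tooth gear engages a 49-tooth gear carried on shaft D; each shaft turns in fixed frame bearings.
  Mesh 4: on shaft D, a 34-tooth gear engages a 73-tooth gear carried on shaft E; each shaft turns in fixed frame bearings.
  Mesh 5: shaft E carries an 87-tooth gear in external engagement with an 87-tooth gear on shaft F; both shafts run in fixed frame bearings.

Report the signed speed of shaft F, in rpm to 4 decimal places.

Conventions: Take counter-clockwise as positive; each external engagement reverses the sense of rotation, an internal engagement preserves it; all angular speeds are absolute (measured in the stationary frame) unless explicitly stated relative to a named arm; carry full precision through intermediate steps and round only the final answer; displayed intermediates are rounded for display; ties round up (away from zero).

class = fixed-axis compound train [5 meshes; 5 ratios multiply, 5 sense flips]
mesh 1 [39T→18T]: ω = 2438.0000×39/18 = 5282.3333 rpm, sense flips to −
mesh 2 [56T→56T]: ω = 5282.3333×56/56 = 5282.3333 rpm, sense flips to +
mesh 3 [56T→49T]: ω = 5282.3333×56/49 = 6036.9524 rpm, sense flips to −
mesh 4 [34T→73T]: ω = 6036.9524×34/73 = 2811.7312 rpm, sense flips to +
mesh 5 [87T→87T]: ω = 2811.7312×87/87 = 2811.7312 rpm, sense flips to −
signed output speed = -2811.7312 rpm

-2811.7312 rpm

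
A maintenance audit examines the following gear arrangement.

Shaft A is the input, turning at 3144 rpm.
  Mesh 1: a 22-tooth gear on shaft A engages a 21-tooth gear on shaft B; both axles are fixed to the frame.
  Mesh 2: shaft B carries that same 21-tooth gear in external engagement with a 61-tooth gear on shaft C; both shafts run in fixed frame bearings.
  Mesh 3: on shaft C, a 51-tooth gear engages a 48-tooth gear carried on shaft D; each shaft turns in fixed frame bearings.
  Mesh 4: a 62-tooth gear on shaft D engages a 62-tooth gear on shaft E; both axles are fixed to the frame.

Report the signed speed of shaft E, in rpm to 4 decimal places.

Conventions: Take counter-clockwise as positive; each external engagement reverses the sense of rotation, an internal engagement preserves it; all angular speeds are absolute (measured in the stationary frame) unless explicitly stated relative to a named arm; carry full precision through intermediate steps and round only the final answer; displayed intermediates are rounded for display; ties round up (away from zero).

recognized (5 fixed axles, 4 meshes): fixed-axis compound train
mesh 1 [22T→21T]: ω = 3144.0000×22/21 = 3293.7143 rpm, sense flips to −
mesh 2 [21T→61T]: ω = 3293.7143×21/61 = 1133.9016 rpm, sense flips to +
mesh 3 [51T→48T]: ω = 1133.9016×51/48 = 1204.7705 rpm, sense flips to −
mesh 4 [62T→62T]: ω = 1204.7705×62/62 = 1204.7705 rpm, sense flips to +
signed output speed = +1204.7705 rpm

+1204.7705 rpm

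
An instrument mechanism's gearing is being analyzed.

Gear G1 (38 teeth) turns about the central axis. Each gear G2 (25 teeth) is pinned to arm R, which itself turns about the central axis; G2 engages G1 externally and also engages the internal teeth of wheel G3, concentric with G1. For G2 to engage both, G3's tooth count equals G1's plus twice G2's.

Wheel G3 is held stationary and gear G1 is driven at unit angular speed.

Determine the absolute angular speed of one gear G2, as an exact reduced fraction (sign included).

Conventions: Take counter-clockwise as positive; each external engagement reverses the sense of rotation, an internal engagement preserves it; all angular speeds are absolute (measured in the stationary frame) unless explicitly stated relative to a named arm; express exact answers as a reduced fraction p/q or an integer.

-19/25

topology: planetary set — G1 38T / G2 25T / G3 88T, arm = carrier (Willis)
ring teeth: 38 + 2·25 = 88
38(ω_sun−ω_arm) = −88(ω_ring−ω_arm),  ω_ring = 0, ω_sun = 1
38(1−ω_arm) = −88(0−ω_arm)  ⇒  126·ω_arm = 38  ⇒  ω_arm = 19/63
sun–planet mesh: 38·(1−19/63) = −25·(ω_p−ω_arm)  ⇒  ω_p−ω_arm = -1672/1575
ω_p = 19/63 − 1672/1575 = -19/25
exact speed ratio = -19/25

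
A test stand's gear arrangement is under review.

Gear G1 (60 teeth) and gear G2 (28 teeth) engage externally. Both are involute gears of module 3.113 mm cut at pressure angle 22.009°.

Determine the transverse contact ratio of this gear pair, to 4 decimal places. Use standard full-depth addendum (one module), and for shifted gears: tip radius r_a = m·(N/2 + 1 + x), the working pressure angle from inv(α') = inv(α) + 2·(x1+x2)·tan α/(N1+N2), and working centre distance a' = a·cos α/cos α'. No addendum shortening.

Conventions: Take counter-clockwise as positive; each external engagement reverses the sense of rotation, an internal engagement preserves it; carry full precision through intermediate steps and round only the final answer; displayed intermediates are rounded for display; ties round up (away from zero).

1.6200

topology: single-mesh involute geometry — m = 3.113, 60T/28T pair
base radii: r_b1 = 86.584204, r_b2 = 40.405962
tip radii: r_a1 = 96.503000, r_a2 = 46.695000
no profile shift: α' = α, a' = a
action lengths: √(r_a1²−r_b1²) = 42.614606, √(r_a2²−r_b2²) = 23.404728
base pitch p_b = π·m·cos α = 9.067077
CR = (42.614606 + 23.404728 − 136.972000·sin 22.00900°)/9.067077 = 1.620012
contact ratio ≈ 1.6200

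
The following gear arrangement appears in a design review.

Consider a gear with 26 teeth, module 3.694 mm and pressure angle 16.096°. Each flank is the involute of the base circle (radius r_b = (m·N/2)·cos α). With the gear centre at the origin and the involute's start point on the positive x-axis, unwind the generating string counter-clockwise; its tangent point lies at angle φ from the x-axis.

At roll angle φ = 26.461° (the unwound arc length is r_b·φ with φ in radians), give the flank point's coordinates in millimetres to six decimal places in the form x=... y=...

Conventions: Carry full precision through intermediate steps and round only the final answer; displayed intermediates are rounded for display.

x=50.800693 y=1.482896

class = single-mesh tooth geometry [base-circle involute, m = 3.694, 26T]
pitch radius r_p = m·N/2 = 3.694·26/2 = 48.022000
base radius r_b = r_p·cos α = 48.022000·cos 16.096° = 46.139466
roll angle φ = 26.461° = 0.46183157 rad
x = r_b·(cos φ + φ·sin φ) = 50.800693
y = r_b·(sin φ − φ·cos φ) = 1.482896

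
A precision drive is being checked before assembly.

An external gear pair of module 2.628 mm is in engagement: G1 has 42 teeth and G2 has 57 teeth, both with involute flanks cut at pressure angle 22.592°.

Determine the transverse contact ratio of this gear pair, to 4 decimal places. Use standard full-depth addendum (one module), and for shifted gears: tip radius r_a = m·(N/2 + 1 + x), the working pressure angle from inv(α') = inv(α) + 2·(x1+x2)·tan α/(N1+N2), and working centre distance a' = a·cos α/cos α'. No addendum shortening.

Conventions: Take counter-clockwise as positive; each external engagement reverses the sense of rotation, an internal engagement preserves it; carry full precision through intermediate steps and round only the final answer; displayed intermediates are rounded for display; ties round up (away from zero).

1.6263

class = single-mesh tooth geometry [involute pair 42T × 57T, m = 2.628]
base radii: r_b1 = 50.953086, r_b2 = 69.150617
tip radii: r_a1 = 57.816000, r_a2 = 77.526000
no profile shift: α' = α, a' = a
action lengths: √(r_a1²−r_b1²) = 27.321656, √(r_a2²−r_b2²) = 35.049577
base pitch p_b = π·m·cos α = 7.622564
CR = (27.321656 + 35.049577 − 130.086000·sin 22.59200°)/7.622564 = 1.626298
contact ratio ≈ 1.6263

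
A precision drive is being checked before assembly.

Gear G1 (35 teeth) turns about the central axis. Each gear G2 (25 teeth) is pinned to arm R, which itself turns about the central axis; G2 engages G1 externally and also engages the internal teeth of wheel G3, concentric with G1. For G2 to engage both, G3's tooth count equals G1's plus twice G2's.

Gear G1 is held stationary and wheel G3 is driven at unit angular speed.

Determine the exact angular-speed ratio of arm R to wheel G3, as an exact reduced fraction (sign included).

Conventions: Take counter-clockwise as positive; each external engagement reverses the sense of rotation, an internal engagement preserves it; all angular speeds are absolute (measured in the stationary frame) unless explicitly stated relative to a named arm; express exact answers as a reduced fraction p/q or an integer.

17/24

recognized (axles ride arm R): planetary set, 35/25/85 teeth
ring teeth: 35 + 2·25 = 85
35(ω_sun−ω_arm) = −85(ω_ring−ω_arm),  ω_sun = 0, ω_ring = 1
35(0−ω_arm) = −85(1−ω_arm)  ⇒  120·ω_arm = 85  ⇒  ω_arm = 17/24
ω_out/ω_in = 17/24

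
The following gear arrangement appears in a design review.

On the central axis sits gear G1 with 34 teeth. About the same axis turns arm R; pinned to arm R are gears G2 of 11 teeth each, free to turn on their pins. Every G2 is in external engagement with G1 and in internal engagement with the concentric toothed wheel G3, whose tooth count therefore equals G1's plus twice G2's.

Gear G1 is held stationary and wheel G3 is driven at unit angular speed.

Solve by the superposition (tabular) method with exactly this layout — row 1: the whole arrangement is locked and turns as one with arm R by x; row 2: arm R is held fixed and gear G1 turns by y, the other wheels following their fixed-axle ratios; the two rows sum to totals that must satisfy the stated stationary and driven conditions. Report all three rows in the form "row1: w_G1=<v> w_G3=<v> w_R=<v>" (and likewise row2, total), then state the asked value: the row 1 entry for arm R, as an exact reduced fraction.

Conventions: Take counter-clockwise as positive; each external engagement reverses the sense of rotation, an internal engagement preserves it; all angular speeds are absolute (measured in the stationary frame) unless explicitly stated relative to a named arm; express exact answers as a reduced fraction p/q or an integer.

row1: w_G1=28/45 w_G3=28/45 w_R=28/45
row2: w_G1=-28/45 w_G3=17/45 w_R=0
total: w_G1=0 w_G3=1 w_R=28/45
asked value: 28/45

class = planetary set [G3 = 34+2·11 = 56; Willis about the carrier]
superposition row 1 [locked train]: every member turns x
row 2: sun turns y, ring = −(34/56)·y, arm 0
boundary: total ω_sun = x + y = 0 and total ω_ring = x − (34/56)·y = 1  ⇒  y = -28/45, x = 28/45
row 2 ring = −(34/56)·(-28/45) = 17/45
totals (row 1 + row 2): sun 28/45 + (-28/45) = 0, ring 28/45 + 17/45 = 1, arm 28/45 + 0 = 28/45
asked cell (row1, arm) = 28/45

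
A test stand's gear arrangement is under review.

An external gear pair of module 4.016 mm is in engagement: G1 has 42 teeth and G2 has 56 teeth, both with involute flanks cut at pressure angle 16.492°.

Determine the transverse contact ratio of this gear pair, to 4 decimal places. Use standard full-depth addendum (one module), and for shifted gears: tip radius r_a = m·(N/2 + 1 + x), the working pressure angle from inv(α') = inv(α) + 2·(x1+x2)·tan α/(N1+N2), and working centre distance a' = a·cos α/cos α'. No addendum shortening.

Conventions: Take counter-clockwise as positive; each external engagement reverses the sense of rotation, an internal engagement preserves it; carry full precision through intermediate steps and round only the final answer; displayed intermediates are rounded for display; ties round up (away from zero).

1.9635

class = single-mesh tooth geometry [involute pair 42T × 56T, m = 4.016]
base radii: r_b1 = 80.866365, r_b2 = 107.821820
tip radii: r_a1 = 88.352000, r_a2 = 116.464000
no profile shift: α' = α, a' = a
action lengths: √(r_a1²−r_b1²) = 35.590827, √(r_a2²−r_b2²) = 44.026339
base pitch p_b = π·m·cos α = 12.097580
CR = (35.590827 + 44.026339 − 196.784000·sin 16.49200°)/12.097580 = 1.963520
contact ratio ≈ 1.9635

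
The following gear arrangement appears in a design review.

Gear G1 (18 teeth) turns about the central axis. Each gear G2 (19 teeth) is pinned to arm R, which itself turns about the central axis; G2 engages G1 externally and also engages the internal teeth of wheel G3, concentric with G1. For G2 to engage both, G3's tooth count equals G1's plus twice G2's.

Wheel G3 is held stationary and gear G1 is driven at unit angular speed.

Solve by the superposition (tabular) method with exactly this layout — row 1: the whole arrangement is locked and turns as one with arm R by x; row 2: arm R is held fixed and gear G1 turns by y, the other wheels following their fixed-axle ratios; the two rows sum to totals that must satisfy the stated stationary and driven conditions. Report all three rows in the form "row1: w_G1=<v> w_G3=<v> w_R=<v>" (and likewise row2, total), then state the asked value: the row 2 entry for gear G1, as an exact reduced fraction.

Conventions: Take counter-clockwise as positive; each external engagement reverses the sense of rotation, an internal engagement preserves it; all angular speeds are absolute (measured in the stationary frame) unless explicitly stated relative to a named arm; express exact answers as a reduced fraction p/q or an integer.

row1: w_G1=9/37 w_G3=9/37 w_R=9/37
row2: w_G1=28/37 w_G3=-9/37 w_R=0
total: w_G1=1 w_G3=0 w_R=9/37
asked value: 28/37

planetary set (18T centre, 19T on arm, 56T internal) — Willis relation
row 1 — lock + rotate with arm: ω_sun = ω_ring = ω_arm = x
row 2 (arm held, sun turns y): ω_ring = −(18/56)·y, ω_arm = 0
boundary: total ω_ring = x − (18/56)·y = 0 and total ω_sun = x + y = 1  ⇒  y = 28/37, x = 9/37
row 2 ring = −(18/56)·28/37 = -9/37
totals (row 1 + row 2): sun 9/37 + 28/37 = 1, ring 9/37 + (-9/37) = 0, arm 9/37 + 0 = 9/37
asked cell (row2, sun) = 28/37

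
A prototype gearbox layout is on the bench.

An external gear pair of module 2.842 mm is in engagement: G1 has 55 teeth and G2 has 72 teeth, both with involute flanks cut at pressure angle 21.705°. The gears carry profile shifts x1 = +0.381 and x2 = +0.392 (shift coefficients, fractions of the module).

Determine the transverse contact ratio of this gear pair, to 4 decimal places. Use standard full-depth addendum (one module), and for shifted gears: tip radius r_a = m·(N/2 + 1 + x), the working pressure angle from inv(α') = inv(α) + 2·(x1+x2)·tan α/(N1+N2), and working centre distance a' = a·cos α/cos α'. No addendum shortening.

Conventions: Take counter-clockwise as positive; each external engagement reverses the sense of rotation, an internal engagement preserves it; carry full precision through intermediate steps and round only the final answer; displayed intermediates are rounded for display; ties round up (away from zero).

1.6265

single-mesh involute tooth geometry (55T engaging 72T at module 2.842)
base radii: r_b1 = 72.613834, r_b2 = 95.058110
tip radii: r_a1 = 82.079802, r_a2 = 106.268064
inv(α') = inv(21.705°) + 2·(+0.381+0.392)·tan α/(55+72) = 0.02407125  ⇒  α' = 23.32004°
a' = a·cos α / cos α' = 180.4670·cos 21.705°/cos 23.32004° = 182.587919
action lengths: √(r_a1²−r_b1²) = 38.266500, √(r_a2²−r_b2²) = 47.506391
base pitch p_b = π·m·cos α = 8.295385
CR = (38.266500 + 47.506391 − 182.587919·sin 23.32004°)/8.295385 = 1.626496
contact ratio ≈ 1.6265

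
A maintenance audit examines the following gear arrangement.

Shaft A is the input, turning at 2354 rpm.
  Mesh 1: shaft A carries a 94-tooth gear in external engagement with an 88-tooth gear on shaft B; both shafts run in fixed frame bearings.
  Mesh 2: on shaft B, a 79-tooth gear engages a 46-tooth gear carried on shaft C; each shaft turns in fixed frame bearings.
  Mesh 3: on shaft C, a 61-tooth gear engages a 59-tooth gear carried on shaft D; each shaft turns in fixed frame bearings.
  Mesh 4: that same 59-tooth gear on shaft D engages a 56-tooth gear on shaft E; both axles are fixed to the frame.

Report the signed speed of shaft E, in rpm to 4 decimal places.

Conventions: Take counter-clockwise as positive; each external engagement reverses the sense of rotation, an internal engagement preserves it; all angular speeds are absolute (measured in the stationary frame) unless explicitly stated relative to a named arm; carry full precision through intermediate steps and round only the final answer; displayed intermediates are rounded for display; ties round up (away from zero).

+4703.9501 rpm

topology: fixed-axis compound train — 4 meshes, A→E
mesh 1 [94T→88T]: ω = 2354.0000×94/88 = 2514.5000 rpm, sense flips to −
mesh 2 [79T→46T]: ω = 2514.5000×79/46 = 4318.3804 rpm, sense flips to +
mesh 3 [61T→59T]: ω = 4318.3804×61/59 = 4464.7662 rpm, sense flips to −
mesh 4 [59T→56T]: ω = 4464.7662×59/56 = 4703.9501 rpm, sense flips to +
signed output speed = +4703.9501 rpm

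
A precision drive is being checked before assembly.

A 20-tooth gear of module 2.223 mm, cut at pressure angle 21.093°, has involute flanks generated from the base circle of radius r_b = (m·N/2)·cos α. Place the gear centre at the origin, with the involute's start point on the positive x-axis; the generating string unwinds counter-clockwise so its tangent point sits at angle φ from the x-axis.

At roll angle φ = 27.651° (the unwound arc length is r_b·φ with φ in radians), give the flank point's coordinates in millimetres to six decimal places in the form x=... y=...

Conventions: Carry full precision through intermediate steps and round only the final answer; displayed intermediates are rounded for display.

x=23.016986 y=0.759127

class = single-mesh tooth geometry [base-circle involute, m = 2.223, 20T]
pitch radius r_p = m·N/2 = 2.223·20/2 = 22.230000
base radius r_b = r_p·cos α = 22.230000·cos 21.093° = 20.740535
roll angle φ = 27.651° = 0.48260099 rad
x = r_b·(cos φ + φ·sin φ) = 23.016986
y = r_b·(sin φ − φ·cos φ) = 0.759127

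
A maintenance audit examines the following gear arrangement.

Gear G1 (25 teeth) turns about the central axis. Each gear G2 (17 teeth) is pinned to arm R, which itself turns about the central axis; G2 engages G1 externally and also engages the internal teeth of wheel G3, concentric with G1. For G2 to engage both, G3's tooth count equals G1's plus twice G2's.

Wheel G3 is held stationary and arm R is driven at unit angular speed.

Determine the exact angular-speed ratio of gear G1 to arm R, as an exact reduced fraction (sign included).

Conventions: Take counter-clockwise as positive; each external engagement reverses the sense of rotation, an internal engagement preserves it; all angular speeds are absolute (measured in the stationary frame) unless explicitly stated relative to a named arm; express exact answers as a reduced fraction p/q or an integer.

84/25

recognized (axles ride arm R): planetary set, 25/17/59 teeth
ring teeth: 25 + 2·17 = 59
25(ω_sun−ω_arm) = −59(ω_ring−ω_arm),  ω_ring = 0, ω_arm = 1
ω_sun = 1 − (59/25)(0−1) = 84/25
ω_out/ω_in = 84/25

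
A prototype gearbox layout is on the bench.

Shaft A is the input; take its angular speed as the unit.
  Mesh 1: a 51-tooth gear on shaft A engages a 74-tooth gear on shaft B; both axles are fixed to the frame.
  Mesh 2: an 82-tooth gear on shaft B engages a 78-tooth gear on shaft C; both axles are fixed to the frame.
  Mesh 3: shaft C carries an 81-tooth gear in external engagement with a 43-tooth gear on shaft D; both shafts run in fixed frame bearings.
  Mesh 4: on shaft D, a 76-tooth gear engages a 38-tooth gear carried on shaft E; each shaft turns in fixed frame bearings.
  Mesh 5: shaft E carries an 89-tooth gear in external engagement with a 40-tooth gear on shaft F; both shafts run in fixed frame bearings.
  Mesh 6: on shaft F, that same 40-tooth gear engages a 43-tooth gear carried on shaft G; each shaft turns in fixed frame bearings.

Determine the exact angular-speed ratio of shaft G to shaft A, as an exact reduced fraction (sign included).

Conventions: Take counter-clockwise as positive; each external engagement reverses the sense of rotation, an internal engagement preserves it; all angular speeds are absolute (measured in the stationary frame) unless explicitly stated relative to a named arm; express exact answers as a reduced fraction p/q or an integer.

5024673/889369

class = fixed-axis compound train [6 meshes; 6 ratios multiply, 6 sense flips]
mesh 1 [51T→74T]: running ratio 51/74, sense −
mesh 2 [82T→78T]: running ratio 697/962, sense +
mesh 3 [81T→43T]: running ratio 56457/41366, sense −
mesh 4 [76T→38T]: running ratio 56457/20683, sense +
mesh 5 [89T→40T]: running ratio 5024673/827320, sense −
mesh 6 [40T→43T]: running ratio 5024673/889369, sense +
ω_out/ω_in = 5024673/889369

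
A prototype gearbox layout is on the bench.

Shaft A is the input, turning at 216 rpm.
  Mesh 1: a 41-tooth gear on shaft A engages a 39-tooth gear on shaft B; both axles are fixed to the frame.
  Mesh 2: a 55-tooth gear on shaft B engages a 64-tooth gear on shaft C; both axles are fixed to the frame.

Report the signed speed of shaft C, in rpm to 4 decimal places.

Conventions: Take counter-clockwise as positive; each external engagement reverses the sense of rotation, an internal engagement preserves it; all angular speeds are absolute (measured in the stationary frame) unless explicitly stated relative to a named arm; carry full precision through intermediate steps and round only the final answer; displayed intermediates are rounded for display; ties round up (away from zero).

class = fixed-axis compound train [2 meshes; 2 ratios multiply, 2 sense flips]
mesh 1 [41T→39T]: ω = 216.0000×41/39 = 227.0769 rpm, sense flips to −
mesh 2 [55T→64T]: ω = 227.0769×55/64 = 195.1442 rpm, sense flips to +
signed output speed = +195.1442 rpm

+195.1442 rpm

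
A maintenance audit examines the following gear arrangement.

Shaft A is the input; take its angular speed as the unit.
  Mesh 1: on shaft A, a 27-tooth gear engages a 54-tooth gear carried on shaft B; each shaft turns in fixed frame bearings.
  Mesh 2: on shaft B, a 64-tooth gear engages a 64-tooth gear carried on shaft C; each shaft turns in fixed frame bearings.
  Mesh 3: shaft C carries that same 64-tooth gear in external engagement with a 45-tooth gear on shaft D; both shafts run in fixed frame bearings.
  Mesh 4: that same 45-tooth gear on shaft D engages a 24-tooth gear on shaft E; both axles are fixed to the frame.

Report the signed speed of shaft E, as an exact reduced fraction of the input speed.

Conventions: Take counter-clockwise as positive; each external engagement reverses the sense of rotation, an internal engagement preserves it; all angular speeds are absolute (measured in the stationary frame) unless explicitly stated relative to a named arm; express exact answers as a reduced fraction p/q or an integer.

4/3

4-mesh fixed-axis compound train (all bearings frame-fixed)
mesh 1 [27T→54T]: |ω|/ω_in = 1×27/54 = 1/2, sense flips to −
mesh 2 [64T→64T]: |ω|/ω_in = (1/2)×64/64 = 1/2, sense flips to +
mesh 3 [64T→45T]: |ω|/ω_in = (1/2)×64/45 = 32/45, sense flips to −
mesh 4 [45T→24T]: |ω|/ω_in = (32/45)×45/24 = 4/3, sense flips to +
signed output speed (× input speed) = 4/3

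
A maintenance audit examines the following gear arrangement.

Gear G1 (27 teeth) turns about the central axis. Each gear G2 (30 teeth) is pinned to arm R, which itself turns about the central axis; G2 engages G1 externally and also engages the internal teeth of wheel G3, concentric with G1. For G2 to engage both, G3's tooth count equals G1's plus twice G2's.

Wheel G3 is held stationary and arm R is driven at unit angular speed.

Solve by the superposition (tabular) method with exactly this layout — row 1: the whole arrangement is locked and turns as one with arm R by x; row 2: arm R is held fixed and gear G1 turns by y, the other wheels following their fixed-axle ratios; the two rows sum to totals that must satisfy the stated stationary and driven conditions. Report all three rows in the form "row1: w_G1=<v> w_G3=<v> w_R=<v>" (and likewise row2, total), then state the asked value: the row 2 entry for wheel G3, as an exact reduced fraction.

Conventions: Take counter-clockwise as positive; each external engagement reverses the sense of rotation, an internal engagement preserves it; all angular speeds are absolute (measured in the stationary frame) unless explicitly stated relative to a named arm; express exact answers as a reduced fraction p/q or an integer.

row1: w_G1=1 w_G3=1 w_R=1
row2: w_G1=29/9 w_G3=-1 w_R=0
total: w_G1=38/9 w_G3=0 w_R=1
asked value: -1

planetary set (27T centre, 30T on arm, 87T internal) — Willis relation
superposition row 1 [locked train]: every member turns x
row 2: sun turns y, ring = −(27/87)·y, arm 0
boundary: total ω_ring = x − (27/87)·y = 0 and total ω_arm = x = 1  ⇒  y = 29/9, x = 1
row 2 ring = −(27/87)·29/9 = -1
totals (row 1 + row 2): sun 1 + 29/9 = 38/9, ring 1 + (-1) = 0, arm 1 + 0 = 1
asked cell (row2, ring) = -1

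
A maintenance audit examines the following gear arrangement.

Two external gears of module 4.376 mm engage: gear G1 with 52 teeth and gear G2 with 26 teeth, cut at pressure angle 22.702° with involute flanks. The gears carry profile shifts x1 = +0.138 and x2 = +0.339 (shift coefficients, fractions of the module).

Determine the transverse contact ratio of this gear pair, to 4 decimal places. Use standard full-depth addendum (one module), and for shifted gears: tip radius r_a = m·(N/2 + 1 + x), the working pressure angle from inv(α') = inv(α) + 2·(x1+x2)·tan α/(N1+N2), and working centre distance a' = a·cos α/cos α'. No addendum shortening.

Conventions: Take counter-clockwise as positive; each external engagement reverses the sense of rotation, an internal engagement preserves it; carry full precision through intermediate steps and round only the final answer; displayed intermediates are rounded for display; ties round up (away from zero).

recognized (one external pair, fixed centres): single-mesh tooth geometry, m = 4.376, N1 = 52, N2 = 26
base radii: r_b1 = 104.961161, r_b2 = 52.480580
tip radii: r_a1 = 118.755888, r_a2 = 62.747464
inv(α') = inv(22.702°) + 2·(+0.138+0.339)·tan α/(52+26) = 0.02724217  ⇒  α' = 24.25490°
a' = a·cos α / cos α' = 170.6640·cos 22.702°/cos 24.25490° = 172.685198
action lengths: √(r_a1²−r_b1²) = 55.552818, √(r_a2²−r_b2²) = 34.395245
base pitch p_b = π·m·cos α = 12.682508
CR = (55.552818 + 34.395245 − 172.685198·sin 24.25490°)/12.682508 = 1.498878
contact ratio ≈ 1.4989

1.4989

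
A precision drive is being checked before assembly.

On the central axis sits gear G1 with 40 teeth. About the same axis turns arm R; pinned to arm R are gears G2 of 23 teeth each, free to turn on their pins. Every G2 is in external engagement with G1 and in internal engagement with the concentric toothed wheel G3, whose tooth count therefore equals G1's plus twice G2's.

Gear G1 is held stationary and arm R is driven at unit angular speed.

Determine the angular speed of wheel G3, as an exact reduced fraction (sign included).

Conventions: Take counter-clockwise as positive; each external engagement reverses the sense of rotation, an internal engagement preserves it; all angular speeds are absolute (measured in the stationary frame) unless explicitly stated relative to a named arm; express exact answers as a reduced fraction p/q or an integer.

63/43

topology: planetary set — G1 40T / G2 23T / G3 86T, arm = carrier (Willis)
ring teeth: 40 + 2·23 = 86
40(ω_sun−ω_arm) = −86(ω_ring−ω_arm),  ω_sun = 0, ω_arm = 1
ω_ring = 1 − (40/86)(0−1) = 63/43
exact speed ratio = 63/43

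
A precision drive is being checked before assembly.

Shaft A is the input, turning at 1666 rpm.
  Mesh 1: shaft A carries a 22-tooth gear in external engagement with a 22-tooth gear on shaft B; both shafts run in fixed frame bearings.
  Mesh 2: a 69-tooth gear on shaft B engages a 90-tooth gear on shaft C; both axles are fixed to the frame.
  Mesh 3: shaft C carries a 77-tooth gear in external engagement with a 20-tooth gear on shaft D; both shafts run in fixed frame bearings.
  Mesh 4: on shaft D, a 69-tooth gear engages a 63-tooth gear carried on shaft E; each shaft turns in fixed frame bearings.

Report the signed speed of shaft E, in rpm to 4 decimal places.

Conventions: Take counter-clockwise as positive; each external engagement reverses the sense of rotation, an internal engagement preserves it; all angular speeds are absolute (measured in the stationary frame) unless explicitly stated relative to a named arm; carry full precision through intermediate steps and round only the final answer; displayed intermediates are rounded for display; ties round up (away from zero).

+5385.8078 rpm

recognized (5 fixed axles, 4 meshes): fixed-axis compound train
mesh 1 [22T→22T]: ω = 1666.0000×22/22 = 1666.0000 rpm, sense flips to −
mesh 2 [69T→90T]: ω = 1666.0000×69/90 = 1277.2667 rpm, sense flips to +
mesh 3 [77T→20T]: ω = 1277.2667×77/20 = 4917.4767 rpm, sense flips to −
mesh 4 [69T→63T]: ω = 4917.4767×69/63 = 5385.8078 rpm, sense flips to +
signed output speed = +5385.8078 rpm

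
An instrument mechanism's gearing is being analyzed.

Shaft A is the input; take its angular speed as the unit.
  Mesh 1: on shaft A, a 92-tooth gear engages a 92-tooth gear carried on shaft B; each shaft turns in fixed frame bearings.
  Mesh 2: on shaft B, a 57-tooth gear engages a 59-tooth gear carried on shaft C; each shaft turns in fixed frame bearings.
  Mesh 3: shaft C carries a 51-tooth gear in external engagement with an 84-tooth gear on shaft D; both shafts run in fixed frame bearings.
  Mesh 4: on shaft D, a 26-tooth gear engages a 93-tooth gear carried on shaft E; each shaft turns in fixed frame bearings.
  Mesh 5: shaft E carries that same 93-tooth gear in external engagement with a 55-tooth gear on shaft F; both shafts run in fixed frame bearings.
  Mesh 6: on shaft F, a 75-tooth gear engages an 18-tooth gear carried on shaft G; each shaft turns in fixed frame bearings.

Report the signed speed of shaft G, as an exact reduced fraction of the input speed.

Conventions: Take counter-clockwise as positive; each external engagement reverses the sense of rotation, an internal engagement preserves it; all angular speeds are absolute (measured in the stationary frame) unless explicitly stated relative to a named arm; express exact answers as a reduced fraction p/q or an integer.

6-mesh fixed-axis compound train (all bearings frame-fixed)
mesh 1 [92T→92T]: |ω|/ω_in = 1×92/92 = 1, sense flips to −
mesh 2 [57T→59T]: |ω|/ω_in = 1×57/59 = 57/59, sense flips to +
mesh 3 [51T→84T]: |ω|/ω_in = (57/59)×51/84 = 969/1652, sense flips to −
mesh 4 [26T→93T]: |ω|/ω_in = (969/1652)×26/93 = 4199/25606, sense flips to +
mesh 5 [93T→55T]: |ω|/ω_in = (4199/25606)×93/55 = 12597/45430, sense flips to −
mesh 6 [75T→18T]: |ω|/ω_in = (12597/45430)×75/18 = 20995/18172, sense flips to +
signed output speed (× input speed) = 20995/18172

20995/18172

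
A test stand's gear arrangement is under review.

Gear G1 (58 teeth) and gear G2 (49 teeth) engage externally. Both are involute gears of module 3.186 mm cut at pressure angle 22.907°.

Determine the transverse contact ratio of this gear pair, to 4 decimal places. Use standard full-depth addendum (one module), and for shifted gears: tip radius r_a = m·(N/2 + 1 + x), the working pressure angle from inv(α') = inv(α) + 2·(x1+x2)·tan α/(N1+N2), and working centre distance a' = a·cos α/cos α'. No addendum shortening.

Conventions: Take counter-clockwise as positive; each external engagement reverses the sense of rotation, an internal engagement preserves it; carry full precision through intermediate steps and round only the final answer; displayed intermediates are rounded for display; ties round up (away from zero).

topology: single-mesh involute geometry — m = 3.186, 58T/49T pair
base radii: r_b1 = 85.107611, r_b2 = 71.901258
tip radii: r_a1 = 95.580000, r_a2 = 81.243000
no profile shift: α' = α, a' = a
action lengths: √(r_a1²−r_b1²) = 43.499780, √(r_a2²−r_b2²) = 37.823725
base pitch p_b = π·m·cos α = 9.219774
CR = (43.499780 + 37.823725 − 170.451000·sin 22.90700°)/9.219774 = 1.624525
contact ratio ≈ 1.6245

1.6245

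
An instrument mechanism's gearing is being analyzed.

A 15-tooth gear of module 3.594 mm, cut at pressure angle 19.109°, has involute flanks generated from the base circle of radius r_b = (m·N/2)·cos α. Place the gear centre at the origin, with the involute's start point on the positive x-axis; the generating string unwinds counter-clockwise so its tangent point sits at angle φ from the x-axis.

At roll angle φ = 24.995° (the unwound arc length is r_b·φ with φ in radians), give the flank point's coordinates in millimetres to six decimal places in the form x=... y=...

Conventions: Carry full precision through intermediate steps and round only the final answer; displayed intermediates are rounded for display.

x=27.779186 y=0.691523

single-mesh involute tooth geometry (15T wheel at module 3.594)
pitch radius r_p = m·N/2 = 3.594·15/2 = 26.955000
base radius r_b = r_p·cos α = 26.955000·cos 19.109° = 25.469712
roll angle φ = 24.995° = 0.43624505 rad
x = r_b·(cos φ + φ·sin φ) = 27.779186
y = r_b·(sin φ − φ·cos φ) = 0.691523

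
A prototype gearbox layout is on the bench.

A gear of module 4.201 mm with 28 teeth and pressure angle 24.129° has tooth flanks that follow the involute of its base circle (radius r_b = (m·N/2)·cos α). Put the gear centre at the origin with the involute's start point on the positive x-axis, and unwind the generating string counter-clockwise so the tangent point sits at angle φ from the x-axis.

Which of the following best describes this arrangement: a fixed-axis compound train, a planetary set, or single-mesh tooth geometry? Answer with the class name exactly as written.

single-mesh tooth geometry

class = single-mesh tooth geometry [base-circle involute, m = 4.201, 28T]
classification: single-mesh tooth geometry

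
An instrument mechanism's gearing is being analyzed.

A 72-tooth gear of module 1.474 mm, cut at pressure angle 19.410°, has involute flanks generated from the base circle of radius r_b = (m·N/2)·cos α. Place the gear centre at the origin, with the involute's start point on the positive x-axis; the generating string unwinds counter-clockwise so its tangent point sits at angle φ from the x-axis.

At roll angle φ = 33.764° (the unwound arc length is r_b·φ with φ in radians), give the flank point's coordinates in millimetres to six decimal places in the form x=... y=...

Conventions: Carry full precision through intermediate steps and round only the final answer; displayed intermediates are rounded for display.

x=57.998088 y=3.296878

single-mesh involute tooth geometry (72T wheel at module 1.474)
pitch radius r_p = m·N/2 = 1.474·72/2 = 53.064000
base radius r_b = r_p·cos α = 53.064000·cos 19.410° = 50.048090
roll angle φ = 33.764° = 0.58929297 rad
x = r_b·(cos φ + φ·sin φ) = 57.998088
y = r_b·(sin φ − φ·cos φ) = 3.296878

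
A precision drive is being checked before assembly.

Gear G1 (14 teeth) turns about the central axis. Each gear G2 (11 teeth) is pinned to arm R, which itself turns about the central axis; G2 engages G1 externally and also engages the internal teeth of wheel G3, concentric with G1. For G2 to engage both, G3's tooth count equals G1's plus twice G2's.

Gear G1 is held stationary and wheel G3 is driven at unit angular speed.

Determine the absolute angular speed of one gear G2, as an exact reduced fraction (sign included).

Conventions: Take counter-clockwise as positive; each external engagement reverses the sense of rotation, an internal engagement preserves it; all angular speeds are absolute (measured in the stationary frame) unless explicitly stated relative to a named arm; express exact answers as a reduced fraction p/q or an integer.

18/11

topology: planetary set — G1 14T / G2 11T / G3 36T, arm = carrier (Willis)
ring teeth: 14 + 2·11 = 36
14(ω_sun−ω_arm) = −36(ω_ring−ω_arm),  ω_sun = 0, ω_ring = 1
14(0−ω_arm) = −36(1−ω_arm)  ⇒  50·ω_arm = 36  ⇒  ω_arm = 18/25
sun–planet mesh: 14·(0−18/25) = −11·(ω_p−ω_arm)  ⇒  ω_p−ω_arm = 252/275
ω_p = 18/25 + 252/275 = 18/11
exact speed ratio = 18/11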